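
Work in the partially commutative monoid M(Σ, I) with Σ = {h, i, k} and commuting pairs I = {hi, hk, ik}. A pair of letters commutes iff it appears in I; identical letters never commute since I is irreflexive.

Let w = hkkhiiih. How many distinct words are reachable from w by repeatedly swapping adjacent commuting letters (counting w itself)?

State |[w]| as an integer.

piece 0:h — minimal
piece 1:k — minimal
piece 2:k rests on {1:k}
piece 3:h rests on {0:h}
piece 4:i — minimal
piece 5:i rests on {4:i}
piece 6:i rests on {5:i}
piece 7:h rests on {3:h}
minimal pieces: {0:h, 1:k, 4:i}
ways to finish when only these pieces remain (= sum over removing one remaining piece with nothing left below it):
  1 left: {2}→1  {6}→1  {7}→1
  2 left: {1,2}→1  {2,6}→2  {2,7}→2  {3,7}→1  {5,6}→1  {6,7}→2
  3 left: {0,3,7}→1  {1,2,6}→3  {1,2,7}→3  {2,3,7}→3  {2,5,6}→3  {2,6,7}→6  {3,6,7}→3  {4,5,6}→1  {5,6,7}→3
  4 left: {0,2,3,7}→4  {0,3,6,7}→4  {1,2,3,7}→6  {1,2,5,6}→6  {1,2,6,7}→12  {2,3,6,7}→12  {2,4,5,6}→4  {2,5,6,7}→12  {3,5,6,7}→6  {4,5,6,7}→4
  5 left: {0,1,2,3,7}→10  {0,2,3,6,7}→20  {0,3,5,6,7}→10  {1,2,3,6,7}→30  {1,2,4,5,6}→10  {1,2,5,6,7}→30  {2,3,5,6,7}→30  {2,4,5,6,7}→20  {3,4,5,6,7}→10
  6 left: {0,1,2,3,6,7}→60  {0,2,3,5,6,7}→60  {0,3,4,5,6,7}→20  {1,2,3,5,6,7}→90  {1,2,4,5,6,7}→60  {2,3,4,5,6,7}→60
  placing 0:h first → 210 extensions
  placing 1:k first → 140 extensions
  placing 4:i first → 210 extensions
total linear extensions = 560

560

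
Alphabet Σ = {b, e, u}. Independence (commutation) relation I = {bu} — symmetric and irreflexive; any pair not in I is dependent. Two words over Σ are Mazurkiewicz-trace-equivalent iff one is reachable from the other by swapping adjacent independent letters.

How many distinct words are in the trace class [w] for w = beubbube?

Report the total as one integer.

10

0(b) covers ∅
1(e) covers 0:b
2(u) covers 1:e
3(b) covers 1:e
4(b) covers 3:b
5(u) covers 2:u
6(b) covers 4:b
7(e) covers 5:u, 6:b
floor of heap: 0:b
completions by unplaced set U, small U first (add the entries for U minus each lowest piece of U):
  |U|=1: {7}:1
  |U|=2: {5,7}:1  {6,7}:1
  |U|=3: {2,5,7}:1  {4,6,7}:1  {5,6,7}:2
  |U|=4: {2,5,6,7}:3  {3,4,6,7}:1  {4,5,6,7}:3
  |U|=5: {2,4,5,6,7}:6  {3,4,5,6,7}:4
  |U|=6: {2,3,4,5,6,7}:10
  start at 0(b): 10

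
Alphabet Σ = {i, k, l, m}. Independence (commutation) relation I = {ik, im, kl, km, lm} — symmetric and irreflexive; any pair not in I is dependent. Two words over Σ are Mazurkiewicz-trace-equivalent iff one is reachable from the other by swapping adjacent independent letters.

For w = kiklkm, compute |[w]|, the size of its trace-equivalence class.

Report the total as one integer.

60

drop 0:k onto floor
drop 1:i onto floor
drop 2:k onto {0:k}
drop 3:l onto {1:i}
drop 4:k onto {2:k}
drop 5:m onto floor
ground layer = {0:k, 1:i, 5:m}
drop-orders for the pieces not yet dropped (sum over which currently-grounded one goes next):
  1 to go: {3} 1  {4} 1  {5} 1
  2 to go: {1,3} 1  {2,4} 1  {3,4} 2  {3,5} 2  {4,5} 2
  3 to go: {0,2,4} 1  {1,3,4} 3  {1,3,5} 3  {2,3,4} 3  {2,4,5} 3  {3,4,5} 6
  4 to go: {0,2,3,4} 4  {0,2,4,5} 4  {1,2,3,4} 6  {1,3,4,5} 12  {2,3,4,5} 12
  if 0:k drops first: 30 orders
  if 1:i drops first: 20 orders
  if 5:m drops first: 10 orders
heap linearizations: 60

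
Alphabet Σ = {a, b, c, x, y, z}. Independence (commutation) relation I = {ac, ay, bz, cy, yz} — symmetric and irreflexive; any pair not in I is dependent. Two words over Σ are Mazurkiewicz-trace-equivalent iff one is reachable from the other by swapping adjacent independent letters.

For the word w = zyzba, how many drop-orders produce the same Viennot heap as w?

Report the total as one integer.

6

drop 0:z onto floor
drop 1:y onto floor
drop 2:z onto {0:z}
drop 3:b onto {1:y}
drop 4:a onto {2:z, 3:b}
ground layer = {0:z, 1:y}
drop-orders for the pieces not yet dropped (sum over which currently-grounded one goes next):
  1 to go: {4} 1
  2 to go: {2,4} 1  {3,4} 1
  3 to go: {0,2,4} 1  {1,3,4} 1  {2,3,4} 2
  if 0:z drops first: 3 orders
  if 1:y drops first: 3 orders
heap linearizations: 6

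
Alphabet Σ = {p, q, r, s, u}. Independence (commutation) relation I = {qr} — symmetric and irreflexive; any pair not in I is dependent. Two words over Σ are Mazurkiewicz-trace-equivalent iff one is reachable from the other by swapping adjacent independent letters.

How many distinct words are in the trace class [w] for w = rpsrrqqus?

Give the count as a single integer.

6

#0=r has no predecessor
#1=p depends on [0:r]
#2=s depends on [1:p]
#3=r depends on [2:s]
#4=r depends on [3:r]
#5=q depends on [2:s]
#6=q depends on [5:q]
#7=u depends on [4:r, 6:q]
#8=s depends on [7:u]
sources: [0:r]
N(rest) = Σ N(rest − s) over sources s of rest; N(one piece) = 1:
  size 1 → [8]=1
  size 2 → [7,8]=1
  size 3 → [4,7,8]=1  [6,7,8]=1
  size 4 → [3,4,7,8]=1  [4,6,7,8]=2  [5,6,7,8]=1
  size 5 → [3,4,6,7,8]=3  [4,5,6,7,8]=3
  size 6 → [3,4,5,6,7,8]=6
  size 7 → [2,3,4,5,6,7,8]=6
  first=0(r) contributes 6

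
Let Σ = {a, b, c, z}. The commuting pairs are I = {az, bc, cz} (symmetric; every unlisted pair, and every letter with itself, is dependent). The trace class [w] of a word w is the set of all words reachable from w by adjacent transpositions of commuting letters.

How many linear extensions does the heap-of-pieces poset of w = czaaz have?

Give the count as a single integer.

10

piece 0:c — minimal
piece 1:z — minimal
piece 2:a rests on {0:c}
piece 3:a rests on {2:a}
piece 4:z rests on {1:z}
minimal pieces: {0:c, 1:z}
ways to finish when only these pieces remain (= sum over removing one remaining piece with nothing left below it):
  1 left: {3}→1  {4}→1
  2 left: {1,4}→1  {2,3}→1  {3,4}→2
  3 left: {0,2,3}→1  {1,3,4}→3  {2,3,4}→3
  placing 0:c first → 6 extensions
  placing 1:z first → 4 extensions
total linear extensions = 10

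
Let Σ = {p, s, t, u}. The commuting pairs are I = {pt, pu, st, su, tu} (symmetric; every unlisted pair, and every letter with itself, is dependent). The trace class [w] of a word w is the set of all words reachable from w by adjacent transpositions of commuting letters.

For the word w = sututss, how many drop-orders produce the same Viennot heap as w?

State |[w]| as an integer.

210

piece 0:s — minimal
piece 1:u — minimal
piece 2:t — minimal
piece 3:u rests on {1:u}
piece 4:t rests on {2:t}
piece 5:s rests on {0:s}
piece 6:s rests on {5:s}
minimal pieces: {0:s, 1:u, 2:t}
ways to finish when only these pieces remain (= sum over removing one remaining piece with nothing left below it):
  1 left: {3}→1  {4}→1  {6}→1
  2 left: {1,3}→1  {2,4}→1  {3,4}→2  {3,6}→2  {4,6}→2  {5,6}→1
  3 left: {0,5,6}→1  {1,3,4}→3  {1,3,6}→3  {2,3,4}→3  {2,4,6}→3  {3,4,6}→6  {3,5,6}→3  {4,5,6}→3
  4 left: {0,3,5,6}→4  {0,4,5,6}→4  {1,2,3,4}→6  {1,3,4,6}→12  {1,3,5,6}→6  {2,3,4,6}→12  {2,4,5,6}→6  {3,4,5,6}→12
  5 left: {0,1,3,5,6}→10  {0,2,4,5,6}→10  {0,3,4,5,6}→20  {1,2,3,4,6}→30  {1,3,4,5,6}→30  {2,3,4,5,6}→30
  placing 0:s first → 90 extensions
  placing 1:u first → 60 extensions
  placing 2:t first → 60 extensions
total linear extensions = 210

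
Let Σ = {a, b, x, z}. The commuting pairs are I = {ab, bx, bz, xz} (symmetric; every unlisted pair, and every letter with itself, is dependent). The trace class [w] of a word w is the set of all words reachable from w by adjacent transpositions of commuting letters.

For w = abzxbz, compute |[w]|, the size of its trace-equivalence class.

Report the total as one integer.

#0=a has no predecessor
#1=b has no predecessor
#2=z depends on [0:a]
#3=x depends on [0:a]
#4=b depends on [1:b]
#5=z depends on [2:z]
sources: [0:a, 1:b]
N(rest) = Σ N(rest − s) over sources s of rest; N(one piece) = 1:
  size 1 → [3]=1  [4]=1  [5]=1
  size 2 → [1,4]=1  [2,5]=1  [3,4]=2  [3,5]=2  [4,5]=2
  size 3 → [1,3,4]=3  [1,4,5]=3  [2,3,5]=3  [2,4,5]=3  [3,4,5]=6
  size 4 → [0,2,3,5]=3  [1,2,4,5]=6  [1,3,4,5]=12  [2,3,4,5]=12
  first=0(a) contributes 30
  first=1(b) contributes 15
|[w]| = 45

45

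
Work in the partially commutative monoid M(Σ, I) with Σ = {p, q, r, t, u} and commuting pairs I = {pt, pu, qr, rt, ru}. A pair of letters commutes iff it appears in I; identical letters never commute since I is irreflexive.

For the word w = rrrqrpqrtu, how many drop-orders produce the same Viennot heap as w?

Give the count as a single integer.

#0=r has no predecessor
#1=r depends on [0:r]
#2=r depends on [1:r]
#3=q has no predecessor
#4=r depends on [2:r]
#5=p depends on [3:q, 4:r]
#6=q depends on [5:p]
#7=r depends on [5:p]
#8=t depends on [6:q]
#9=u depends on [8:t]
sources: [0:r, 3:q]
N(rest) = Σ N(rest − s) over sources s of rest; N(one piece) = 1:
  size 1 → [7]=1  [9]=1
  size 2 → [7,9]=2  [8,9]=1
  size 3 → [6,8,9]=1  [7,8,9]=3
  size 4 → [6,7,8,9]=4
  size 5 → [5,6,7,8,9]=4
  size 6 → [3,5,6,7,8,9]=4  [4,5,6,7,8,9]=4
  size 7 → [2,4,5,6,7,8,9]=4  [3,4,5,6,7,8,9]=8
  size 8 → [1,2,4,5,6,7,8,9]=4  [2,3,4,5,6,7,8,9]=12
  first=0(r) contributes 16
  first=3(q) contributes 4
|[w]| = 20

20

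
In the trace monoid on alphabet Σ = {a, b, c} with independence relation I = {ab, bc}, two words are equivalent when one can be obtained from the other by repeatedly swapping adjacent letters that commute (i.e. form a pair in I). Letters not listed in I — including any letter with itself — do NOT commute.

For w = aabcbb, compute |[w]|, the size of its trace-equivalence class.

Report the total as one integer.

piece 0:a — minimal
piece 1:a rests on {0:a}
piece 2:b — minimal
piece 3:c rests on {1:a}
piece 4:b rests on {2:b}
piece 5:b rests on {4:b}
minimal pieces: {0:a, 2:b}
ways to finish when only these pieces remain (= sum over removing one remaining piece with nothing left below it):
  1 left: {3}→1  {5}→1
  2 left: {1,3}→1  {3,5}→2  {4,5}→1
  3 left: {0,1,3}→1  {1,3,5}→3  {2,4,5}→1  {3,4,5}→3
  4 left: {0,1,3,5}→4  {1,3,4,5}→6  {2,3,4,5}→4
  placing 0:a first → 10 extensions
  placing 2:b first → 10 extensions
total linear extensions = 20

20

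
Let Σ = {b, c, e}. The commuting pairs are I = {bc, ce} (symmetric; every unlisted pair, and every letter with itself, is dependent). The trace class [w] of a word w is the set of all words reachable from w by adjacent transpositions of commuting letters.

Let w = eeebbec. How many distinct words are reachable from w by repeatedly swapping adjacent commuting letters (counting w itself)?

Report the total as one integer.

7

piece 0:e — minimal
piece 1:e rests on {0:e}
piece 2:e rests on {1:e}
piece 3:b rests on {2:e}
piece 4:b rests on {3:b}
piece 5:e rests on {4:b}
piece 6:c — minimal
minimal pieces: {0:e, 6:c}
ways to finish when only these pieces remain (= sum over removing one remaining piece with nothing left below it):
  1 left: {5}→1  {6}→1
  2 left: {4,5}→1  {5,6}→2
  3 left: {3,4,5}→1  {4,5,6}→3
  4 left: {2,3,4,5}→1  {3,4,5,6}→4
  5 left: {1,2,3,4,5}→1  {2,3,4,5,6}→5
  placing 0:e first → 6 extensions
  placing 6:c first → 1 extensions
total linear extensions = 7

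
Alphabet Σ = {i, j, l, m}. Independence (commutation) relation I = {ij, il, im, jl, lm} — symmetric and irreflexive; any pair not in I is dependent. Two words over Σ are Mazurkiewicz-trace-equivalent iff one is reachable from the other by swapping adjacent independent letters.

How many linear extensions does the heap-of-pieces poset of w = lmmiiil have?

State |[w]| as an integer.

210

drop 0:l onto floor
drop 1:m onto floor
drop 2:m onto {1:m}
drop 3:i onto floor
drop 4:i onto {3:i}
drop 5:i onto {4:i}
drop 6:l onto {0:l}
ground layer = {0:l, 1:m, 3:i}
drop-orders for the pieces not yet dropped (sum over which currently-grounded one goes next):
  1 to go: {2} 1  {5} 1  {6} 1
  2 to go: {0,6} 1  {1,2} 1  {2,5} 2  {2,6} 2  {4,5} 1  {5,6} 2
  3 to go: {0,2,6} 3  {0,5,6} 3  {1,2,5} 3  {1,2,6} 3  {2,4,5} 3  {2,5,6} 6  {3,4,5} 1  {4,5,6} 3
  4 to go: {0,1,2,6} 6  {0,2,5,6} 12  {0,4,5,6} 6  {1,2,4,5} 6  {1,2,5,6} 12  {2,3,4,5} 4  {2,4,5,6} 12  {3,4,5,6} 4
  5 to go: {0,1,2,5,6} 30  {0,2,4,5,6} 30  {0,3,4,5,6} 10  {1,2,3,4,5} 10  {1,2,4,5,6} 30  {2,3,4,5,6} 20
  if 0:l drops first: 60 orders
  if 1:m drops first: 60 orders
  if 3:i drops first: 90 orders
heap linearizations: 210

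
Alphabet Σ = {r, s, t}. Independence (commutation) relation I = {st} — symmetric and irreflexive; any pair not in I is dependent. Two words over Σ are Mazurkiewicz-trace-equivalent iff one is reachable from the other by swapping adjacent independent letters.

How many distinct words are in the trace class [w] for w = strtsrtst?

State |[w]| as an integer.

piece 0:s — minimal
piece 1:t — minimal
piece 2:r rests on {0:s, 1:t}
piece 3:t rests on {2:r}
piece 4:s rests on {2:r}
piece 5:r rests on {3:t, 4:s}
piece 6:t rests on {5:r}
piece 7:s rests on {5:r}
piece 8:t rests on {6:t}
minimal pieces: {0:s, 1:t}
ways to finish when only these pieces remain (= sum over removing one remaining piece with nothing left below it):
  1 left: {7}→1  {8}→1
  2 left: {6,8}→1  {7,8}→2
  3 left: {6,7,8}→3
  4 left: {5,6,7,8}→3
  5 left: {3,5,6,7,8}→3  {4,5,6,7,8}→3
  6 left: {3,4,5,6,7,8}→6
  7 left: {2,3,4,5,6,7,8}→6
  placing 0:s first → 6 extensions
  placing 1:t first → 6 extensions
total linear extensions = 12

12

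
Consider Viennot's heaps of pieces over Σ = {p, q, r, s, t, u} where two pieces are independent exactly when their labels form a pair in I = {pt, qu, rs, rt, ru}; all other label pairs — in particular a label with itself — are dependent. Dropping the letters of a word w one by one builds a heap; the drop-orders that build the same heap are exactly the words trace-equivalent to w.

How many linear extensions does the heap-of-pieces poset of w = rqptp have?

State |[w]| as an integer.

3

#0=r has no predecessor
#1=q depends on [0:r]
#2=p depends on [1:q]
#3=t depends on [1:q]
#4=p depends on [2:p]
sources: [0:r]
N(rest) = Σ N(rest − s) over sources s of rest; N(one piece) = 1:
  size 1 → [3]=1  [4]=1
  size 2 → [2,4]=1  [3,4]=2
  size 3 → [2,3,4]=3
  first=0(r) contributes 3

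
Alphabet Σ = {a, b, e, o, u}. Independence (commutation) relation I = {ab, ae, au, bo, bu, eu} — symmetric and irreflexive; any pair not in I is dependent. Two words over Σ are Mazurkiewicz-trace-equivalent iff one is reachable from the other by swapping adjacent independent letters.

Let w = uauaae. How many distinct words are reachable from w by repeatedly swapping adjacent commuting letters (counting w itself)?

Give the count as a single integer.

piece 0:u — minimal
piece 1:a — minimal
piece 2:u rests on {0:u}
piece 3:a rests on {1:a}
piece 4:a rests on {3:a}
piece 5:e — minimal
minimal pieces: {0:u, 1:a, 5:e}
ways to finish when only these pieces remain (= sum over removing one remaining piece with nothing left below it):
  1 left: {2}→1  {4}→1  {5}→1
  2 left: {0,2}→1  {2,4}→2  {2,5}→2  {3,4}→1  {4,5}→2
  3 left: {0,2,4}→3  {0,2,5}→3  {1,3,4}→1  {2,3,4}→3  {2,4,5}→6  {3,4,5}→3
  4 left: {0,2,3,4}→6  {0,2,4,5}→12  {1,2,3,4}→4  {1,3,4,5}→4  {2,3,4,5}→12
  placing 0:u first → 20 extensions
  placing 1:a first → 30 extensions
  placing 5:e first → 10 extensions
total linear extensions = 60

60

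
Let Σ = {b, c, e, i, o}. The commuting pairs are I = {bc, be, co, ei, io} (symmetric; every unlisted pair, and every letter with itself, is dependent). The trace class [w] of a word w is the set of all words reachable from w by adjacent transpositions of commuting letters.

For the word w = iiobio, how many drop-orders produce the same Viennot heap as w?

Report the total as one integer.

#0=i has no predecessor
#1=i depends on [0:i]
#2=o has no predecessor
#3=b depends on [1:i, 2:o]
#4=i depends on [3:b]
#5=o depends on [3:b]
sources: [0:i, 2:o]
N(rest) = Σ N(rest − s) over sources s of rest; N(one piece) = 1:
  size 1 → [4]=1  [5]=1
  size 2 → [4,5]=2
  size 3 → [3,4,5]=2
  size 4 → [1,3,4,5]=2  [2,3,4,5]=2
  first=0(i) contributes 4
  first=2(o) contributes 2
|[w]| = 6

6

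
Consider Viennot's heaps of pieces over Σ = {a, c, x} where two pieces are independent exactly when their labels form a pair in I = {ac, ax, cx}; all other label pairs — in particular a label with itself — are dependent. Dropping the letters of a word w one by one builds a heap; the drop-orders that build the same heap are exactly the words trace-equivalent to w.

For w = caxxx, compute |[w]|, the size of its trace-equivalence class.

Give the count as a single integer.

20

#0=c has no predecessor
#1=a has no predecessor
#2=x has no predecessor
#3=x depends on [2:x]
#4=x depends on [3:x]
sources: [0:c, 1:a, 2:x]
N(rest) = Σ N(rest − s) over sources s of rest; N(one piece) = 1:
  size 1 → [0]=1  [1]=1  [4]=1
  size 2 → [0,1]=2  [0,4]=2  [1,4]=2  [3,4]=1
  size 3 → [0,1,4]=6  [0,3,4]=3  [1,3,4]=3  [2,3,4]=1
  first=0(c) contributes 4
  first=1(a) contributes 4
  first=2(x) contributes 12
|[w]| = 20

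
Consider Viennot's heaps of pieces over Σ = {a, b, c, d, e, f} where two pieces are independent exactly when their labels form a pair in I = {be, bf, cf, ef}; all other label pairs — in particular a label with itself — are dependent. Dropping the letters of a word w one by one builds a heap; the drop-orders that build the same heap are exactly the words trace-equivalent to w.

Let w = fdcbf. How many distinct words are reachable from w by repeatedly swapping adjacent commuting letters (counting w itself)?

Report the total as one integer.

3

drop 0:f onto floor
drop 1:d onto {0:f}
drop 2:c onto {1:d}
drop 3:b onto {2:c}
drop 4:f onto {1:d}
ground layer = {0:f}
drop-orders for the pieces not yet dropped (sum over which currently-grounded one goes next):
  1 to go: {3} 1  {4} 1
  2 to go: {2,3} 1  {3,4} 2
  3 to go: {2,3,4} 3
  if 0:f drops first: 3 orders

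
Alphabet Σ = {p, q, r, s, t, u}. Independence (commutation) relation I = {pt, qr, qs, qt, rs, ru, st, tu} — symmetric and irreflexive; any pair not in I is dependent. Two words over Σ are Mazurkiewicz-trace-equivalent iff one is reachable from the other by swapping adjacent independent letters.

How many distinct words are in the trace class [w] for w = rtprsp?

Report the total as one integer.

5

drop 0:r onto floor
drop 1:t onto {0:r}
drop 2:p onto {0:r}
drop 3:r onto {1:t, 2:p}
drop 4:s onto {2:p}
drop 5:p onto {3:r, 4:s}
ground layer = {0:r}
drop-orders for the pieces not yet dropped (sum over which currently-grounded one goes next):
  1 to go: {5} 1
  2 to go: {3,5} 1  {4,5} 1
  3 to go: {1,3,5} 1  {3,4,5} 2
  4 to go: {1,3,4,5} 3  {2,3,4,5} 2
  if 0:r drops first: 5 orders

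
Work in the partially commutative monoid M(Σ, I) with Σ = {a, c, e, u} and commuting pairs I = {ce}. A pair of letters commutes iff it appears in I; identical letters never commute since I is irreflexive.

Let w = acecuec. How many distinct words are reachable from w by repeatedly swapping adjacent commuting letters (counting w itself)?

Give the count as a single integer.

6

drop 0:a onto floor
drop 1:c onto {0:a}
drop 2:e onto {0:a}
drop 3:c onto {1:c}
drop 4:u onto {2:e, 3:c}
drop 5:e onto {4:u}
drop 6:c onto {4:u}
ground layer = {0:a}
drop-orders for the pieces not yet dropped (sum over which currently-grounded one goes next):
  1 to go: {5} 1  {6} 1
  2 to go: {5,6} 2
  3 to go: {4,5,6} 2
  4 to go: {2,4,5,6} 2  {3,4,5,6} 2
  5 to go: {1,3,4,5,6} 2  {2,3,4,5,6} 4
  if 0:a drops first: 6 orders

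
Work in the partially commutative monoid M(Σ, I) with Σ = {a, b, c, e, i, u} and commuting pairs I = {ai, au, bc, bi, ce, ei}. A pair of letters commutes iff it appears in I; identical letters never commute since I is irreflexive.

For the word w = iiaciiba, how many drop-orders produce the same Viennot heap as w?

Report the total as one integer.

drop 0:i onto floor
drop 1:i onto {0:i}
drop 2:a onto floor
drop 3:c onto {1:i, 2:a}
drop 4:i onto {3:c}
drop 5:i onto {4:i}
drop 6:b onto {2:a}
drop 7:a onto {3:c, 6:b}
ground layer = {0:i, 2:a}
drop-orders for the pieces not yet dropped (sum over which currently-grounded one goes next):
  1 to go: {5} 1  {7} 1
  2 to go: {4,5} 1  {5,7} 2  {6,7} 1
  3 to go: {4,5,7} 3  {5,6,7} 3
  4 to go: {3,4,5,7} 3  {4,5,6,7} 6
  5 to go: {1,3,4,5,7} 3  {3,4,5,6,7} 9
  6 to go: {0,1,3,4,5,7} 3  {1,3,4,5,6,7} 12  {2,3,4,5,6,7} 9
  if 0:i drops first: 21 orders
  if 2:a drops first: 15 orders
heap linearizations: 36

36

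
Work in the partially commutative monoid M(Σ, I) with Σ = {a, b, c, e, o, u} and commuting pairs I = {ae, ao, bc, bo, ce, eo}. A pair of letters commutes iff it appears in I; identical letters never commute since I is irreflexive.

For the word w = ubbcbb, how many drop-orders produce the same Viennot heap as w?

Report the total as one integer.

5

drop 0:u onto floor
drop 1:b onto {0:u}
drop 2:b onto {1:b}
drop 3:c onto {0:u}
drop 4:b onto {2:b}
drop 5:b onto {4:b}
ground layer = {0:u}
drop-orders for the pieces not yet dropped (sum over which currently-grounded one goes next):
  1 to go: {3} 1  {5} 1
  2 to go: {3,5} 2  {4,5} 1
  3 to go: {2,4,5} 1  {3,4,5} 3
  4 to go: {1,2,4,5} 1  {2,3,4,5} 4
  if 0:u drops first: 5 orders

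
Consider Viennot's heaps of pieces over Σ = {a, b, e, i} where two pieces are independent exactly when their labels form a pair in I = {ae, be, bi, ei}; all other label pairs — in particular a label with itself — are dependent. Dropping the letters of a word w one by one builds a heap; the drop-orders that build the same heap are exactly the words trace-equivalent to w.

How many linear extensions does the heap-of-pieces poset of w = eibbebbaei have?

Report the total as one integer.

600

drop 0:e onto floor
drop 1:i onto floor
drop 2:b onto floor
drop 3:b onto {2:b}
drop 4:e onto {0:e}
drop 5:b onto {3:b}
drop 6:b onto {5:b}
drop 7:a onto {1:i, 6:b}
drop 8:e onto {4:e}
drop 9:i onto {7:a}
ground layer = {0:e, 1:i, 2:b}
drop-orders for the pieces not yet dropped (sum over which currently-grounded one goes next):
  1 to go: {8} 1  {9} 1
  2 to go: {4,8} 1  {7,9} 1  {8,9} 2
  3 to go: {0,4,8} 1  {1,7,9} 1  {4,8,9} 3  {6,7,9} 1  {7,8,9} 3
  4 to go: {0,4,8,9} 4  {1,6,7,9} 2  {1,7,8,9} 4  {4,7,8,9} 6  {5,6,7,9} 1  {6,7,8,9} 4
  5 to go: {0,4,7,8,9} 10  {1,4,7,8,9} 10  {1,5,6,7,9} 3  {1,6,7,8,9} 10  {3,5,6,7,9} 1  {4,6,7,8,9} 10  {5,6,7,8,9} 5
  6 to go: {0,1,4,7,8,9} 20  {0,4,6,7,8,9} 20  {1,3,5,6,7,9} 4  {1,4,6,7,8,9} 30  {1,5,6,7,8,9} 18  {2,3,5,6,7,9} 1  {3,5,6,7,8,9} 6  {4,5,6,7,8,9} 15
  7 to go: {0,1,4,6,7,8,9} 70  {0,4,5,6,7,8,9} 35  {1,2,3,5,6,7,9} 5  {1,3,5,6,7,8,9} 28  {1,4,5,6,7,8,9} 63  {2,3,5,6,7,8,9} 7  {3,4,5,6,7,8,9} 21
  8 to go: {0,1,4,5,6,7,8,9} 168  {0,3,4,5,6,7,8,9} 56  {1,2,3,5,6,7,8,9} 40  {1,3,4,5,6,7,8,9} 112  {2,3,4,5,6,7,8,9} 28
  if 0:e drops first: 180 orders
  if 1:i drops first: 84 orders
  if 2:b drops first: 336 orders
heap linearizations: 600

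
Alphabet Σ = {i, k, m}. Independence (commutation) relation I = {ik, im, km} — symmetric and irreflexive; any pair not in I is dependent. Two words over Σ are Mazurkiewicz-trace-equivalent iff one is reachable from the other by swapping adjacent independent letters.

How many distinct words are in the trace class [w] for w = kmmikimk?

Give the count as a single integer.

#0=k has no predecessor
#1=m has no predecessor
#2=m depends on [1:m]
#3=i has no predecessor
#4=k depends on [0:k]
#5=i depends on [3:i]
#6=m depends on [2:m]
#7=k depends on [4:k]
sources: [0:k, 1:m, 3:i]
N(rest) = Σ N(rest − s) over sources s of rest; N(one piece) = 1:
  size 1 → [5]=1  [6]=1  [7]=1
  size 2 → [2,6]=1  [3,5]=1  [4,7]=1  [5,6]=2  [5,7]=2  [6,7]=2
  size 3 → [0,4,7]=1  [1,2,6]=1  [2,5,6]=3  [2,6,7]=3  [3,5,6]=3  [3,5,7]=3  [4,5,7]=3  [4,6,7]=3  [5,6,7]=6
  size 4 → [0,4,5,7]=4  [0,4,6,7]=4  [1,2,5,6]=4  [1,2,6,7]=4  [2,3,5,6]=6  [2,4,6,7]=6  [2,5,6,7]=12  [3,4,5,7]=6  [3,5,6,7]=12  [4,5,6,7]=12
  size 5 → [0,2,4,6,7]=10  [0,3,4,5,7]=10  [0,4,5,6,7]=20  [1,2,3,5,6]=10  [1,2,4,6,7]=10  [1,2,5,6,7]=20  [2,3,5,6,7]=30  [2,4,5,6,7]=30  [3,4,5,6,7]=30
  size 6 → [0,1,2,4,6,7]=20  [0,2,4,5,6,7]=60  [0,3,4,5,6,7]=60  [1,2,3,5,6,7]=60  [1,2,4,5,6,7]=60  [2,3,4,5,6,7]=90
  first=0(k) contributes 210
  first=1(m) contributes 210
  first=3(i) contributes 140
|[w]| = 560

560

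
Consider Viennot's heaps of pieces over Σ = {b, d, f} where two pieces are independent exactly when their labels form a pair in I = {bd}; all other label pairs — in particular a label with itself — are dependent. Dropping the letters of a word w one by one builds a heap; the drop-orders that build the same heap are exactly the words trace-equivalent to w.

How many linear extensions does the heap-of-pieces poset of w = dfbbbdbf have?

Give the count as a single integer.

drop 0:d onto floor
drop 1:f onto {0:d}
drop 2:b onto {1:f}
drop 3:b onto {2:b}
drop 4:b onto {3:b}
drop 5:d onto {1:f}
drop 6:b onto {4:b}
drop 7:f onto {5:d, 6:b}
ground layer = {0:d}
drop-orders for the pieces not yet dropped (sum over which currently-grounded one goes next):
  1 to go: {7} 1
  2 to go: {5,7} 1  {6,7} 1
  3 to go: {4,6,7} 1  {5,6,7} 2
  4 to go: {3,4,6,7} 1  {4,5,6,7} 3
  5 to go: {2,3,4,6,7} 1  {3,4,5,6,7} 4
  6 to go: {2,3,4,5,6,7} 5
  if 0:d drops first: 5 orders

5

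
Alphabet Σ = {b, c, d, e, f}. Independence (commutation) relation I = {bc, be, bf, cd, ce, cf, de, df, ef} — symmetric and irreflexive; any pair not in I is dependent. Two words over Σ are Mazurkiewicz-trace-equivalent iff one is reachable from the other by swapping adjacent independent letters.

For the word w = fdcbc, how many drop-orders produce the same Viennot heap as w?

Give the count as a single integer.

0(f) covers ∅
1(d) covers ∅
2(c) covers ∅
3(b) covers 1:d
4(c) covers 2:c
floor of heap: 0:f, 1:d, 2:c
completions by unplaced set U, small U first (add the entries for U minus each lowest piece of U):
  |U|=1: {0}:1  {3}:1  {4}:1
  |U|=2: {0,3}:2  {0,4}:2  {1,3}:1  {2,4}:1  {3,4}:2
  |U|=3: {0,1,3}:3  {0,2,4}:3  {0,3,4}:6  {1,3,4}:3  {2,3,4}:3
  start at 0(f): 6
  start at 1(d): 12
  start at 2(c): 12
sum over floor = 30

30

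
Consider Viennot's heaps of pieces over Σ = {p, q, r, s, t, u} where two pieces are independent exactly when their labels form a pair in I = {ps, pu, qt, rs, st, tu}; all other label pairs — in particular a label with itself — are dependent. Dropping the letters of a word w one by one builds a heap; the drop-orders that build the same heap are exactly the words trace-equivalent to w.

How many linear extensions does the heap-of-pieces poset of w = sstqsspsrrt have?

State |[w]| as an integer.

#0=s has no predecessor
#1=s depends on [0:s]
#2=t has no predecessor
#3=q depends on [1:s]
#4=s depends on [3:q]
#5=s depends on [4:s]
#6=p depends on [2:t, 3:q]
#7=s depends on [5:s]
#8=r depends on [6:p]
#9=r depends on [8:r]
#10=t depends on [9:r]
sources: [0:s, 2:t]
N(rest) = Σ N(rest − s) over sources s of rest; N(one piece) = 1:
  size 1 → [7]=1  [10]=1
  size 2 → [5,7]=1  [7,10]=2  [9,10]=1
  size 3 → [4,5,7]=1  [5,7,10]=3  [7,9,10]=3  [8,9,10]=1
  size 4 → [4,5,7,10]=4  [5,7,9,10]=6  [6,8,9,10]=1  [7,8,9,10]=4
  size 5 → [2,6,8,9,10]=1  [4,5,7,9,10]=10  [5,7,8,9,10]=10  [6,7,8,9,10]=5
  size 6 → [2,6,7,8,9,10]=6  [4,5,7,8,9,10]=20  [5,6,7,8,9,10]=15
  size 7 → [2,5,6,7,8,9,10]=21  [4,5,6,7,8,9,10]=35
  size 8 → [2,4,5,6,7,8,9,10]=56  [3,4,5,6,7,8,9,10]=35
  size 9 → [1,3,4,5,6,7,8,9,10]=35  [2,3,4,5,6,7,8,9,10]=91
  first=0(s) contributes 126
  first=2(t) contributes 35
|[w]| = 161

161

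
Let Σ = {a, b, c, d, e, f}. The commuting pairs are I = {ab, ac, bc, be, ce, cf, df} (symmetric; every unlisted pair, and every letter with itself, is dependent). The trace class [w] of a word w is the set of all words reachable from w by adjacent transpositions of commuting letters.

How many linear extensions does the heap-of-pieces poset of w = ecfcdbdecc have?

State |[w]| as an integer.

27

piece 0:e — minimal
piece 1:c — minimal
piece 2:f rests on {0:e}
piece 3:c rests on {1:c}
piece 4:d rests on {0:e, 3:c}
piece 5:b rests on {2:f, 4:d}
piece 6:d rests on {5:b}
piece 7:e rests on {6:d}
piece 8:c rests on {6:d}
piece 9:c rests on {8:c}
minimal pieces: {0:e, 1:c}
ways to finish when only these pieces remain (= sum over removing one remaining piece with nothing left below it):
  1 left: {7}→1  {9}→1
  2 left: {7,9}→2  {8,9}→1
  3 left: {7,8,9}→3
  4 left: {6,7,8,9}→3
  5 left: {5,6,7,8,9}→3
  6 left: {2,5,6,7,8,9}→3  {4,5,6,7,8,9}→3
  7 left: {2,4,5,6,7,8,9}→6  {3,4,5,6,7,8,9}→3
  8 left: {0,2,4,5,6,7,8,9}→6  {1,3,4,5,6,7,8,9}→3  {2,3,4,5,6,7,8,9}→9
  placing 0:e first → 12 extensions
  placing 1:c first → 15 extensions
total linear extensions = 27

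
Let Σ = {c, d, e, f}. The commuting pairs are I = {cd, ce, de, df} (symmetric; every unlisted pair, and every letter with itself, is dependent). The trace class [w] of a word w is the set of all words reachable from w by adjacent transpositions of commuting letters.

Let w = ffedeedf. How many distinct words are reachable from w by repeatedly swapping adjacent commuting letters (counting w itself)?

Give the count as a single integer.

drop 0:f onto floor
drop 1:f onto {0:f}
drop 2:e onto {1:f}
drop 3:d onto floor
drop 4:e onto {2:e}
drop 5:e onto {4:e}
drop 6:d onto {3:d}
drop 7:f onto {5:e}
ground layer = {0:f, 3:d}
drop-orders for the pieces not yet dropped (sum over which currently-grounded one goes next):
  1 to go: {6} 1  {7} 1
  2 to go: {3,6} 1  {5,7} 1  {6,7} 2
  3 to go: {3,6,7} 3  {4,5,7} 1  {5,6,7} 3
  4 to go: {2,4,5,7} 1  {3,5,6,7} 6  {4,5,6,7} 4
  5 to go: {1,2,4,5,7} 1  {2,4,5,6,7} 5  {3,4,5,6,7} 10
  6 to go: {0,1,2,4,5,7} 1  {1,2,4,5,6,7} 6  {2,3,4,5,6,7} 15
  if 0:f drops first: 21 orders
  if 3:d drops first: 7 orders
heap linearizations: 28

28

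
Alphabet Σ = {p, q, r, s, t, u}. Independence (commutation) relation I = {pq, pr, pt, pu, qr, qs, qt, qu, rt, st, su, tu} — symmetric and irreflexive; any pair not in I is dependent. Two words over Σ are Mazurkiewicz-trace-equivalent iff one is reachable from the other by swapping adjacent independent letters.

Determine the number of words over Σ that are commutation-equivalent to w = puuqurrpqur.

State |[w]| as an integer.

piece 0:p — minimal
piece 1:u — minimal
piece 2:u rests on {1:u}
piece 3:q — minimal
piece 4:u rests on {2:u}
piece 5:r rests on {4:u}
piece 6:r rests on {5:r}
piece 7:p rests on {0:p}
piece 8:q rests on {3:q}
piece 9:u rests on {6:r}
piece 10:r rests on {9:u}
minimal pieces: {0:p, 1:u, 3:q}
ways to finish when only these pieces remain (= sum over removing one remaining piece with nothing left below it):
  1 left: {7}→1  {8}→1  {10}→1
  2 left: {0,7}→1  {3,8}→1  {7,8}→2  {7,10}→2  {8,10}→2  {9,10}→1
  3 left: {0,7,8}→3  {0,7,10}→3  {3,7,8}→3  {3,8,10}→3  {6,9,10}→1  {7,8,10}→6  {7,9,10}→3  {8,9,10}→3
  4 left: {0,3,7,8}→6  {0,7,8,10}→12  {0,7,9,10}→6  {3,7,8,10}→12  {3,8,9,10}→6  {5,6,9,10}→1  {6,7,9,10}→4  {6,8,9,10}→4  {7,8,9,10}→12
  5 left: {0,3,7,8,10}→30  {0,6,7,9,10}→10  {0,7,8,9,10}→30  {3,6,8,9,10}→10  {3,7,8,9,10}→30  {4,5,6,9,10}→1  {5,6,7,9,10}→5  {5,6,8,9,10}→5  {6,7,8,9,10}→20
  6 left: {0,3,7,8,9,10}→90  {0,5,6,7,9,10}→15  {0,6,7,8,9,10}→60  {2,4,5,6,9,10}→1  {3,5,6,8,9,10}→15  {3,6,7,8,9,10}→60  {4,5,6,7,9,10}→6  {4,5,6,8,9,10}→6  {5,6,7,8,9,10}→30
  7 left: {0,3,6,7,8,9,10}→210  {0,4,5,6,7,9,10}→21  {0,5,6,7,8,9,10}→105  {1,2,4,5,6,9,10}→1  {2,4,5,6,7,9,10}→7  {2,4,5,6,8,9,10}→7  {3,4,5,6,8,9,10}→21  {3,5,6,7,8,9,10}→105  {4,5,6,7,8,9,10}→42
  8 left: {0,2,4,5,6,7,9,10}→28  {0,3,5,6,7,8,9,10}→420  {0,4,5,6,7,8,9,10}→168  {1,2,4,5,6,7,9,10}→8  {1,2,4,5,6,8,9,10}→8  {2,3,4,5,6,8,9,10}→28  {2,4,5,6,7,8,9,10}→56  {3,4,5,6,7,8,9,10}→168
  9 left: {0,1,2,4,5,6,7,9,10}→36  {0,2,4,5,6,7,8,9,10}→252  {0,3,4,5,6,7,8,9,10}→756  {1,2,3,4,5,6,8,9,10}→36  {1,2,4,5,6,7,8,9,10}→72  {2,3,4,5,6,7,8,9,10}→252
  placing 0:p first → 360 extensions
  placing 1:u first → 1260 extensions
  placing 3:q first → 360 extensions
total linear extensions = 1980

1980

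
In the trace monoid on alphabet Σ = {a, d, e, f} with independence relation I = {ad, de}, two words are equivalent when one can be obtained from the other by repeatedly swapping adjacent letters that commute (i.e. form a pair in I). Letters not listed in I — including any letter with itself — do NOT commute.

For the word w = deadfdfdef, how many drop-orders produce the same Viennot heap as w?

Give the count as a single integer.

#0=d has no predecessor
#1=e has no predecessor
#2=a depends on [1:e]
#3=d depends on [0:d]
#4=f depends on [2:a, 3:d]
#5=d depends on [4:f]
#6=f depends on [5:d]
#7=d depends on [6:f]
#8=e depends on [6:f]
#9=f depends on [7:d, 8:e]
sources: [0:d, 1:e]
N(rest) = Σ N(rest − s) over sources s of rest; N(one piece) = 1:
  size 1 → [9]=1
  size 2 → [7,9]=1  [8,9]=1
  size 3 → [7,8,9]=2
  size 4 → [6,7,8,9]=2
  size 5 → [5,6,7,8,9]=2
  size 6 → [4,5,6,7,8,9]=2
  size 7 → [2,4,5,6,7,8,9]=2  [3,4,5,6,7,8,9]=2
  size 8 → [0,3,4,5,6,7,8,9]=2  [1,2,4,5,6,7,8,9]=2  [2,3,4,5,6,7,8,9]=4
  first=0(d) contributes 6
  first=1(e) contributes 6
|[w]| = 12

12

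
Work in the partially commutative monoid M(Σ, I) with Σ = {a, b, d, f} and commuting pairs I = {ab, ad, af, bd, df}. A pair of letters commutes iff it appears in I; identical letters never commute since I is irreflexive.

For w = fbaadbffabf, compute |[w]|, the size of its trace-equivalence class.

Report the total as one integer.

1320

0(f) covers ∅
1(b) covers 0:f
2(a) covers ∅
3(a) covers 2:a
4(d) covers ∅
5(b) covers 1:b
6(f) covers 5:b
7(f) covers 6:f
8(a) covers 3:a
9(b) covers 7:f
10(f) covers 9:b
floor of heap: 0:f, 2:a, 4:d
completions by unplaced set U, small U first (add the entries for U minus each lowest piece of U):
  |U|=1: {4}:1  {8}:1  {10}:1
  |U|=2: {3,8}:1  {4,8}:2  {4,10}:2  {8,10}:2  {9,10}:1
  |U|=3: {2,3,8}:1  {3,4,8}:3  {3,8,10}:3  {4,8,10}:6  {4,9,10}:3  {7,9,10}:1  {8,9,10}:3
  |U|=4: {2,3,4,8}:4  {2,3,8,10}:4  {3,4,8,10}:12  {3,8,9,10}:6  {4,7,9,10}:4  {4,8,9,10}:12  {6,7,9,10}:1  {7,8,9,10}:4
  |U|=5: {2,3,4,8,10}:20  {2,3,8,9,10}:10  {3,4,8,9,10}:30  {3,7,8,9,10}:10  {4,6,7,9,10}:5  {4,7,8,9,10}:20  {5,6,7,9,10}:1  {6,7,8,9,10}:5
  |U|=6: {1,5,6,7,9,10}:1  {2,3,4,8,9,10}:60  {2,3,7,8,9,10}:20  {3,4,7,8,9,10}:60  {3,6,7,8,9,10}:15  {4,5,6,7,9,10}:6  {4,6,7,8,9,10}:30  {5,6,7,8,9,10}:6
  |U|=7: {0,1,5,6,7,9,10}:1  {1,4,5,6,7,9,10}:7  {1,5,6,7,8,9,10}:7  {2,3,4,7,8,9,10}:140  {2,3,6,7,8,9,10}:35  {3,4,6,7,8,9,10}:105  {3,5,6,7,8,9,10}:21  {4,5,6,7,8,9,10}:42
  |U|=8: {0,1,4,5,6,7,9,10}:8  {0,1,5,6,7,8,9,10}:8  {1,3,5,6,7,8,9,10}:28  {1,4,5,6,7,8,9,10}:56  {2,3,4,6,7,8,9,10}:280  {2,3,5,6,7,8,9,10}:56  {3,4,5,6,7,8,9,10}:168
  |U|=9: {0,1,3,5,6,7,8,9,10}:36  {0,1,4,5,6,7,8,9,10}:72  {1,2,3,5,6,7,8,9,10}:84  {1,3,4,5,6,7,8,9,10}:252  {2,3,4,5,6,7,8,9,10}:504
  start at 0(f): 840
  start at 2(a): 360
  start at 4(d): 120
sum over floor = 1320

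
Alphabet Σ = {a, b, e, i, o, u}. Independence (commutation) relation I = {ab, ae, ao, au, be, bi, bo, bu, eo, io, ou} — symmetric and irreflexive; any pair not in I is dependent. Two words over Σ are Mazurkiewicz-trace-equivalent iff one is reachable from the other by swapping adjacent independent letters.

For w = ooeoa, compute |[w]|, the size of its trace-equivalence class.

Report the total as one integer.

20

piece 0:o — minimal
piece 1:o rests on {0:o}
piece 2:e — minimal
piece 3:o rests on {1:o}
piece 4:a — minimal
minimal pieces: {0:o, 2:e, 4:a}
ways to finish when only these pieces remain (= sum over removing one remaining piece with nothing left below it):
  1 left: {2}→1  {3}→1  {4}→1
  2 left: {1,3}→1  {2,3}→2  {2,4}→2  {3,4}→2
  3 left: {0,1,3}→1  {1,2,3}→3  {1,3,4}→3  {2,3,4}→6
  placing 0:o first → 12 extensions
  placing 2:e first → 4 extensions
  placing 4:a first → 4 extensions
total linear extensions = 20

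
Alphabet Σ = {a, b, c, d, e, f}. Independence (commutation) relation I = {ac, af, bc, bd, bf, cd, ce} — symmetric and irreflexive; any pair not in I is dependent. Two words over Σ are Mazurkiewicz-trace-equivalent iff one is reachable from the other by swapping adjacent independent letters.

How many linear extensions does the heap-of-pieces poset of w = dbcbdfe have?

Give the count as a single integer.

drop 0:d onto floor
drop 1:b onto floor
drop 2:c onto floor
drop 3:b onto {1:b}
drop 4:d onto {0:d}
drop 5:f onto {2:c, 4:d}
drop 6:e onto {3:b, 5:f}
ground layer = {0:d, 1:b, 2:c}
drop-orders for the pieces not yet dropped (sum over which currently-grounded one goes next):
  1 to go: {6} 1
  2 to go: {3,6} 1  {5,6} 1
  3 to go: {1,3,6} 1  {2,5,6} 1  {3,5,6} 2  {4,5,6} 1
  4 to go: {0,4,5,6} 1  {1,3,5,6} 3  {2,3,5,6} 3  {2,4,5,6} 2  {3,4,5,6} 3
  5 to go: {0,2,4,5,6} 3  {0,3,4,5,6} 4  {1,2,3,5,6} 6  {1,3,4,5,6} 6  {2,3,4,5,6} 8
  if 0:d drops first: 20 orders
  if 1:b drops first: 15 orders
  if 2:c drops first: 10 orders
heap linearizations: 45

45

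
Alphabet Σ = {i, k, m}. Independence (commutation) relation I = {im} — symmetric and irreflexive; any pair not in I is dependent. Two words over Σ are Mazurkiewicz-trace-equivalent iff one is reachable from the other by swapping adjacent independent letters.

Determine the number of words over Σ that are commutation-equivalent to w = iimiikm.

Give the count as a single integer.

#0=i has no predecessor
#1=i depends on [0:i]
#2=m has no predecessor
#3=i depends on [1:i]
#4=i depends on [3:i]
#5=k depends on [2:m, 4:i]
#6=m depends on [5:k]
sources: [0:i, 2:m]
N(rest) = Σ N(rest − s) over sources s of rest; N(one piece) = 1:
  size 1 → [6]=1
  size 2 → [5,6]=1
  size 3 → [2,5,6]=1  [4,5,6]=1
  size 4 → [2,4,5,6]=2  [3,4,5,6]=1
  size 5 → [1,3,4,5,6]=1  [2,3,4,5,6]=3
  first=0(i) contributes 4
  first=2(m) contributes 1
|[w]| = 5

5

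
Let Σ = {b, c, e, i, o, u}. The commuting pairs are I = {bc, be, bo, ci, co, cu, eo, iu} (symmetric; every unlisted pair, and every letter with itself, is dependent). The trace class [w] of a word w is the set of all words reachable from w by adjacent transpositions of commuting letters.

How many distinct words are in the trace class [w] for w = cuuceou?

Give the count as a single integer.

16

piece 0:c — minimal
piece 1:u — minimal
piece 2:u rests on {1:u}
piece 3:c rests on {0:c}
piece 4:e rests on {2:u, 3:c}
piece 5:o rests on {2:u}
piece 6:u rests on {4:e, 5:o}
minimal pieces: {0:c, 1:u}
ways to finish when only these pieces remain (= sum over removing one remaining piece with nothing left below it):
  1 left: {6}→1
  2 left: {4,6}→1  {5,6}→1
  3 left: {3,4,6}→1  {4,5,6}→2
  4 left: {0,3,4,6}→1  {2,4,5,6}→2  {3,4,5,6}→3
  5 left: {0,3,4,5,6}→4  {1,2,4,5,6}→2  {2,3,4,5,6}→5
  placing 0:c first → 7 extensions
  placing 1:u first → 9 extensions
total linear extensions = 16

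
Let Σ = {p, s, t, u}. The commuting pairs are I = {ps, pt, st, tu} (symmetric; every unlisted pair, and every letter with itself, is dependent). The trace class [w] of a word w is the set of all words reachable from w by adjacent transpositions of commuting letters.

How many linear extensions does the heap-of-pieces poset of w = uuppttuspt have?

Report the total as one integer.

240

drop 0:u onto floor
drop 1:u onto {0:u}
drop 2:p onto {1:u}
drop 3:p onto {2:p}
drop 4:t onto floor
drop 5:t onto {4:t}
drop 6:u onto {3:p}
drop 7:s onto {6:u}
drop 8:p onto {6:u}
drop 9:t onto {5:t}
ground layer = {0:u, 4:t}
drop-orders for the pieces not yet dropped (sum over which currently-grounded one goes next):
  1 to go: {7} 1  {8} 1  {9} 1
  2 to go: {5,9} 1  {7,8} 2  {7,9} 2  {8,9} 2
  3 to go: {4,5,9} 1  {5,7,9} 3  {5,8,9} 3  {6,7,8} 2  {7,8,9} 6
  4 to go: {3,6,7,8} 2  {4,5,7,9} 4  {4,5,8,9} 4  {5,7,8,9} 12  {6,7,8,9} 8
  5 to go: {2,3,6,7,8} 2  {3,6,7,8,9} 10  {4,5,7,8,9} 20  {5,6,7,8,9} 20
  6 to go: {1,2,3,6,7,8} 2  {2,3,6,7,8,9} 12  {3,5,6,7,8,9} 30  {4,5,6,7,8,9} 40
  7 to go: {0,1,2,3,6,7,8} 2  {1,2,3,6,7,8,9} 14  {2,3,5,6,7,8,9} 42  {3,4,5,6,7,8,9} 70
  8 to go: {0,1,2,3,6,7,8,9} 16  {1,2,3,5,6,7,8,9} 56  {2,3,4,5,6,7,8,9} 112
  if 0:u drops first: 168 orders
  if 4:t drops first: 72 orders
heap linearizations: 240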